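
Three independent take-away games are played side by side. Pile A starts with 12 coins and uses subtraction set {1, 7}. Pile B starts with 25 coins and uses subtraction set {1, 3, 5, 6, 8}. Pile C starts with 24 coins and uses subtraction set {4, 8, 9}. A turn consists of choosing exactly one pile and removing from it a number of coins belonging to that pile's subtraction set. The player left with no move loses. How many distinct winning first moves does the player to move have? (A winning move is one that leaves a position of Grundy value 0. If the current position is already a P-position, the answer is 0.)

Pile A, S = {1, 7}:
n :  0  1  2  3  4  5  6  7  8  9 10 11 12
G :  0  1  0  1  0  1  0  1  0  1  0  1  0
G_A(12) = 0.
Pile B, S = {1, 3, 5, 6, 8}:
G(0) = 0
G(1) = mex{0} = 1
G(2) = mex{1} = 0
G(3) = mex{0,0} = 1
G(4) = mex{1,1} = 0
G(5) = mex{0,0,0} = 1
G(6) = mex{1,1,1,0} = 2
G(7) = mex{2,0,0,1} = 3
G(8) = mex{3,1,1,0,0} = 2
G(9) = mex{2,2,0,1,1} = 3
G(10) = mex{3,3,1,0,0} = 2
G(11) = mex{2,2,2,1,1} = 0
G(12) = mex{0,3,3,2,0} = 1
G(13) = mex{1,2,2,3,1} = 0
G(14) = mex{0,0,3,2,2} = 1
G(15) = mex{1,1,2,3,3} = 0
G(16) = mex{0,0,0,2,2} = 1
G(17) = mex{1,1,1,0,3} = 2
G(18) = mex{2,0,0,1,2} = 3
G(19) = mex{3,1,1,0,0} = 2
G(20) = mex{2,2,0,1,1} = 3
G(21) = mex{3,3,1,0,0} = 2
G(22) = mex{2,2,2,1,1} = 0
G(23) = mex{0,3,3,2,0} = 1
G(24) = mex{1,2,2,3,1} = 0
G(25) = mex{0,0,3,2,2} = 1
G_B(25) = 1.
Pile C, S = {4, 8, 9}:
G(0) = 0
G(1) = mex{} = 0
G(2) = mex{} = 0
G(3) = mex{} = 0
G(4) = mex{0} = 1
G(5) = mex{0} = 1
G(6) = mex{0} = 1
G(7) = mex{0} = 1
G(8) = mex{1,0} = 2
G(9) = mex{1,0,0} = 2
G(10) = mex{1,0,0} = 2
G(11) = mex{1,0,0} = 2
G(12) = mex{2,1,0} = 3
G(13) = mex{2,1,1} = 0
G(14) = mex{2,1,1} = 0
G(15) = mex{2,1,1} = 0
G(16) = mex{3,2,1} = 0
G(17) = mex{0,2,2} = 1
G(18) = mex{0,2,2} = 1
G(19) = mex{0,2,2} = 1
G(20) = mex{0,3,2} = 1
G(21) = mex{1,0,3} = 2
G(22) = mex{1,0,0} = 2
G(23) = mex{1,0,0} = 2
G(24) = mex{1,0,0} = 2
G_C(24) = 2.
Combined Grundy value = 0 ⊕ 1 ⊕ 2 = 3.
A winning move leaves total XOR = 0, i.e. changes one component's Grundy value g to g ⊕ X where X is the current total.
Pile A: need g' = 0⊕3 = 3. Options: 12−1→G=1, 12−7→G=1. Hits: 0.
Pile B: need g' = 1⊕3 = 2. Options: 25−1→G=0, 25−3→G=0, 25−5→G=3, 25−6→G=2, 25−8→G=2. Hits: 2.
Pile C: need g' = 2⊕3 = 1. Options: 24−4→G=1, 24−8→G=0, 24−9→G=0. Hits: 1.

3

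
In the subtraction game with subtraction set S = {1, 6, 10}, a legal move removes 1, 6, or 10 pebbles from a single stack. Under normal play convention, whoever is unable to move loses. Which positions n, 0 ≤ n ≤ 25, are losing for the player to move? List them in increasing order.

n :  0  1  2  3  4  5  6  7  8  9 10 11 12 13 14 15 16 17 18 19 20 21 22 23 24 25
G :  0  1  0  1  0  1  2  0  1  0  1  0  1  2  3  2  0  1  0  1  0  1  2  0  1  0
P-positions are exactly the n with G(n) = 0.

0, 2, 4, 7, 9, 11, 16, 18, 20, 23, 25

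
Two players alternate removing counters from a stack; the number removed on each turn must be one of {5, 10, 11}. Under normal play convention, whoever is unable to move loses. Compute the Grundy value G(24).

1

G(0) = 0
G(1) = mex{} = 0
G(2) = mex{} = 0
G(3) = mex{} = 0
G(4) = mex{} = 0
G(5) = mex{0} = 1
G(6) = mex{0} = 1
G(7) = mex{0} = 1
G(8) = mex{0} = 1
G(9) = mex{0} = 1
G(10) = mex{1,0} = 2
G(11) = mex{1,0,0} = 2
G(12) = mex{1,0,0} = 2
G(13) = mex{1,0,0} = 2
G(14) = mex{1,0,0} = 2
G(15) = mex{2,1,0} = 3
G(16) = mex{2,1,1} = 0
G(17) = mex{2,1,1} = 0
G(18) = mex{2,1,1} = 0
G(19) = mex{2,1,1} = 0
G(20) = mex{3,2,1} = 0
G(21) = mex{0,2,2} = 1
G(22) = mex{0,2,2} = 1
G(23) = mex{0,2,2} = 1
G(24) = mex{0,2,2} = 1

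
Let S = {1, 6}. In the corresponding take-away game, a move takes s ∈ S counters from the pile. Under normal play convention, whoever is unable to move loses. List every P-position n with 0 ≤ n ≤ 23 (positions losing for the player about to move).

0, 2, 4, 7, 9, 11, 14, 16, 18, 21, 23

G(0) = 0
G(1) = mex{0} = 1
G(2) = mex{1} = 0
G(3) = mex{0} = 1
G(4) = mex{1} = 0
G(5) = mex{0} = 1
G(6) = mex{1,0} = 2
G(7) = mex{2,1} = 0
G(8) = mex{0,0} = 1
G(9) = mex{1,1} = 0
G(10) = mex{0,0} = 1
G(11) = mex{1,1} = 0
G(12) = mex{0,2} = 1
G(13) = mex{1,0} = 2
G(14) = mex{2,1} = 0
G(15) = mex{0,0} = 1
G(16) = mex{1,1} = 0
G(17) = mex{0,0} = 1
G(18) = mex{1,1} = 0
G(19) = mex{0,2} = 1
G(20) = mex{1,0} = 2
G(21) = mex{2,1} = 0
G(22) = mex{0,0} = 1
G(23) = mex{1,1} = 0
P-positions are exactly the n with G(n) = 0.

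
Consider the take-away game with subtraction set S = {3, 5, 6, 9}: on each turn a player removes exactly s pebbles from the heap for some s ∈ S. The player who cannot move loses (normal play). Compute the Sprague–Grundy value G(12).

G(0) = 0
G(1) = mex{} = 0
G(2) = mex{} = 0
G(3) = mex{0} = 1
G(4) = mex{0} = 1
G(5) = mex{0,0} = 1
G(6) = mex{1,0,0} = 2
G(7) = mex{1,0,0} = 2
G(8) = mex{1,1,0} = 2
G(9) = mex{2,1,1,0} = 3
G(10) = mex{2,1,1,0} = 3
G(11) = mex{2,2,1,0} = 3
G(12) = mex{3,2,2,1} = 0

0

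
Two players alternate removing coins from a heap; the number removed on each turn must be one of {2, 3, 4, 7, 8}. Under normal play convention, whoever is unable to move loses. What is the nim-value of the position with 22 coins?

G(0) = 0
G(1) = mex{} = 0
G(2) = mex{0} = 1
G(3) = mex{0,0} = 1
G(4) = mex{1,0,0} = 2
G(5) = mex{1,1,0} = 2
G(6) = mex{2,1,1} = 0
G(7) = mex{2,2,1,0} = 3
G(8) = mex{0,2,2,0,0} = 1
G(9) = mex{3,0,2,1,0} = 4
G(10) = mex{1,3,0,1,1} = 2
G(11) = mex{4,1,3,2,1} = 0
G(12) = mex{2,4,1,2,2} = 0
G(13) = mex{0,2,4,0,2} = 1
G(14) = mex{0,0,2,3,0} = 1
G(15) = mex{1,0,0,1,3} = 2
G(16) = mex{1,1,0,4,1} = 2
G(17) = mex{2,1,1,2,4} = 0
G(18) = mex{2,2,1,0,2} = 3
G(19) = mex{0,2,2,0,0} = 1
G(20) = mex{3,0,2,1,0} = 4
G(21) = mex{1,3,0,1,1} = 2
G(22) = mex{4,1,3,2,1} = 0

0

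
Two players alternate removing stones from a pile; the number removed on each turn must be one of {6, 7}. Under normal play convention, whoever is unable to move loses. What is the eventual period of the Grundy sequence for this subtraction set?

n :  0  1  2  3  4  5  6  7  8  9 10 11 12 13 14 15 16 17 18 19 20 21 22 23 24 25 26 27
G :  0  0  0  0  0  0  1  1  1  1  1  1  2  0  0  0  0  0  0  1  1  1  1  1  1  2  0  0
G(n+13) = G(n) holds for n = 0,…,6 (a full window of length max(S) = 7), so the sequence is purely periodic with period 13.

13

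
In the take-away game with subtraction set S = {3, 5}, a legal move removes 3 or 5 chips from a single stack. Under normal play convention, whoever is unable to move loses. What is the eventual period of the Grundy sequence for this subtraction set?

8

G(0) = 0
G(1) = mex{} = 0
G(2) = mex{} = 0
G(3) = mex{0} = 1
G(4) = mex{0} = 1
G(5) = mex{0,0} = 1
G(6) = mex{1,0} = 2
G(7) = mex{1,0} = 2
G(8) = mex{1,1} = 0
G(9) = mex{2,1} = 0
G(10) = mex{2,1} = 0
G(11) = mex{0,2} = 1
G(12) = mex{0,2} = 1
G(13) = mex{0,0} = 1
G(14) = mex{1,0} = 2
G(15) = mex{1,0} = 2
G(16) = mex{1,1} = 0
G(17) = mex{2,1} = 0
G(n+8) = G(n) holds for n = 0,…,4 (a full window of length max(S) = 5), so the sequence is purely periodic with period 8.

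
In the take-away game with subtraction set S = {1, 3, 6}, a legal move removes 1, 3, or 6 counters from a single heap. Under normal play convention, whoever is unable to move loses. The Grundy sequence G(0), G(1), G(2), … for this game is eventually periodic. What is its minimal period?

G(0) = 0
G(1) = mex{0} = 1
G(2) = mex{1} = 0
G(3) = mex{0,0} = 1
G(4) = mex{1,1} = 0
G(5) = mex{0,0} = 1
G(6) = mex{1,1,0} = 2
G(7) = mex{2,0,1} = 3
G(8) = mex{3,1,0} = 2
G(9) = mex{2,2,1} = 0
G(10) = mex{0,3,0} = 1
G(11) = mex{1,2,1} = 0
G(12) = mex{0,0,2} = 1
G(13) = mex{1,1,3} = 0
G(14) = mex{0,0,2} = 1
G(15) = mex{1,1,0} = 2
G(16) = mex{2,0,1} = 3
G(17) = mex{3,1,0} = 2
G(18) = mex{2,2,1} = 0
G(19) = mex{0,3,0} = 1
G(n+9) = G(n) holds for n = 0,…,5 (a full window of length max(S) = 6), so the sequence is purely periodic with period 9.

9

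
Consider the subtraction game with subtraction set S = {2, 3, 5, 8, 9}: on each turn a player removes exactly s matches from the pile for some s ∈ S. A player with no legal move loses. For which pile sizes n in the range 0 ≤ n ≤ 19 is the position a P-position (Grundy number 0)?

n :  0  1  2  3  4  5  6  7  8  9 10 11 12 13 14 15 16 17 18 19
G :  0  0  1  1  2  2  3  0  4  1  3  0  4  1  5  2  2  0  0  1
P-positions are exactly the n with G(n) = 0.

0, 1, 7, 11, 17, 18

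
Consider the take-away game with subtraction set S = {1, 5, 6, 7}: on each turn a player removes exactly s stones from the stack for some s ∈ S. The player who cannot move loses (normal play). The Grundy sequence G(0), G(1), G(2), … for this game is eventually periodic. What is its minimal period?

12

G(0) = 0
G(1) = mex{0} = 1
G(2) = mex{1} = 0
G(3) = mex{0} = 1
G(4) = mex{1} = 0
G(5) = mex{0,0} = 1
G(6) = mex{1,1,0} = 2
G(7) = mex{2,0,1,0} = 3
G(8) = mex{3,1,0,1} = 2
G(9) = mex{2,0,1,0} = 3
G(10) = mex{3,1,0,1} = 2
G(11) = mex{2,2,1,0} = 3
G(12) = mex{3,3,2,1} = 0
G(13) = mex{0,2,3,2} = 1
G(14) = mex{1,3,2,3} = 0
G(15) = mex{0,2,3,2} = 1
G(16) = mex{1,3,2,3} = 0
G(17) = mex{0,0,3,2} = 1
G(18) = mex{1,1,0,3} = 2
G(19) = mex{2,0,1,0} = 3
G(20) = mex{3,1,0,1} = 2
G(21) = mex{2,0,1,0} = 3
G(22) = mex{3,1,0,1} = 2
G(23) = mex{2,2,1,0} = 3
G(24) = mex{3,3,2,1} = 0
G(25) = mex{0,2,3,2} = 1
G(n+12) = G(n) holds for n = 0,…,6 (a full window of length max(S) = 7), so the sequence is purely periodic with period 12.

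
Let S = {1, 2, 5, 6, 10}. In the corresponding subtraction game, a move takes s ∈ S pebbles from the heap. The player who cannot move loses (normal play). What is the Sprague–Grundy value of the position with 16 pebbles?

n :  0  1  2  3  4  5  6  7  8  9 10 11 12 13 14 15 16
G :  0  1  2  0  1  2  3  0  1  2  3  0  1  2  0  1  2

2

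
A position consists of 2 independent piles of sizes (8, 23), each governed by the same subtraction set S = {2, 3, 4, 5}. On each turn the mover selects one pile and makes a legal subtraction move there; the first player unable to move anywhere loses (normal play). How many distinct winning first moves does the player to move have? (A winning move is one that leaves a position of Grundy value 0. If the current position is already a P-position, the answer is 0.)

2

All piles use S = {2, 3, 4, 5}:
G(0) = 0
G(1) = mex{} = 0
G(2) = mex{0} = 1
G(3) = mex{0,0} = 1
G(4) = mex{1,0,0} = 2
G(5) = mex{1,1,0,0} = 2
G(6) = mex{2,1,1,0} = 3
G(7) = mex{2,2,1,1} = 0
G(8) = mex{3,2,2,1} = 0
G(9) = mex{0,3,2,2} = 1
G(10) = mex{0,0,3,2} = 1
G(11) = mex{1,0,0,3} = 2
G(12) = mex{1,1,0,0} = 2
G(13) = mex{2,1,1,0} = 3
G(14) = mex{2,2,1,1} = 0
G(15) = mex{3,2,2,1} = 0
G(16) = mex{0,3,2,2} = 1
G(17) = mex{0,0,3,2} = 1
G(18) = mex{1,0,0,3} = 2
G(19) = mex{1,1,0,0} = 2
G(20) = mex{2,1,1,0} = 3
G(21) = mex{2,2,1,1} = 0
G(22) = mex{3,2,2,1} = 0
G(23) = mex{0,3,2,2} = 1
Pile A: G(8) = 0.
Pile B: G(23) = 1.
Combined Grundy value = 0 ⊕ 1 = 1.
A winning move leaves total XOR = 0, i.e. changes one component's Grundy value g to g ⊕ X where X is the current total.
Pile A: need g' = 0⊕1 = 1. Options: 8−2→G=3, 8−3→G=2, 8−4→G=2, 8−5→G=1. Hits: 1.
Pile B: need g' = 1⊕1 = 0. Options: 23−2→G=0, 23−3→G=3, 23−4→G=2, 23−5→G=2. Hits: 1.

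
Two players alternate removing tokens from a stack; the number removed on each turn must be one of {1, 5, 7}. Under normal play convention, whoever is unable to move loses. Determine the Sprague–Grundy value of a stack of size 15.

G(0) = 0
G(1) = mex{0} = 1
G(2) = mex{1} = 0
G(3) = mex{0} = 1
G(4) = mex{1} = 0
G(5) = mex{0,0} = 1
G(6) = mex{1,1} = 0
G(7) = mex{0,0,0} = 1
G(8) = mex{1,1,1} = 0
G(9) = mex{0,0,0} = 1
G(10) = mex{1,1,1} = 0
G(11) = mex{0,0,0} = 1
G(12) = mex{1,1,1} = 0
G(13) = mex{0,0,0} = 1
G(14) = mex{1,1,1} = 0
G(15) = mex{0,0,0} = 1

1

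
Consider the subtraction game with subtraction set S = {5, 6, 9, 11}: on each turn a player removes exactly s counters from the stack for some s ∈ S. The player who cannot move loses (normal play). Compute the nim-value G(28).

G(0) = 0
G(1) = mex{} = 0
G(2) = mex{} = 0
G(3) = mex{} = 0
G(4) = mex{} = 0
G(5) = mex{0} = 1
G(6) = mex{0,0} = 1
G(7) = mex{0,0} = 1
G(8) = mex{0,0} = 1
G(9) = mex{0,0,0} = 1
G(10) = mex{1,0,0} = 2
G(11) = mex{1,1,0,0} = 2
G(12) = mex{1,1,0,0} = 2
G(13) = mex{1,1,0,0} = 2
G(14) = mex{1,1,1,0} = 2
G(15) = mex{2,1,1,0} = 3
G(16) = mex{2,2,1,1} = 0
G(17) = mex{2,2,1,1} = 0
G(18) = mex{2,2,1,1} = 0
G(19) = mex{2,2,2,1} = 0
G(20) = mex{3,2,2,1} = 0
G(21) = mex{0,3,2,2} = 1
G(22) = mex{0,0,2,2} = 1
G(23) = mex{0,0,2,2} = 1
G(24) = mex{0,0,3,2} = 1
G(25) = mex{0,0,0,2} = 1
G(26) = mex{1,0,0,3} = 2
G(27) = mex{1,1,0,0} = 2
G(28) = mex{1,1,0,0} = 2

2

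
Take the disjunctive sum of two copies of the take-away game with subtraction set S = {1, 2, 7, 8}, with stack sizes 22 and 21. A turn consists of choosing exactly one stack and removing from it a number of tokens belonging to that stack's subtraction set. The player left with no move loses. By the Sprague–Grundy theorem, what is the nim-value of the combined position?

1

All stacks use S = {1, 2, 7, 8}:
G(0) = 0
G(1) = mex{0} = 1
G(2) = mex{1,0} = 2
G(3) = mex{2,1} = 0
G(4) = mex{0,2} = 1
G(5) = mex{1,0} = 2
G(6) = mex{2,1} = 0
G(7) = mex{0,2,0} = 1
G(8) = mex{1,0,1,0} = 2
G(9) = mex{2,1,2,1} = 0
G(10) = mex{0,2,0,2} = 1
G(11) = mex{1,0,1,0} = 2
G(12) = mex{2,1,2,1} = 0
G(13) = mex{0,2,0,2} = 1
G(14) = mex{1,0,1,0} = 2
G(15) = mex{2,1,2,1} = 0
G(16) = mex{0,2,0,2} = 1
G(17) = mex{1,0,1,0} = 2
G(18) = mex{2,1,2,1} = 0
G(19) = mex{0,2,0,2} = 1
G(20) = mex{1,0,1,0} = 2
G(21) = mex{2,1,2,1} = 0
G(22) = mex{0,2,0,2} = 1
Stack A: G(22) = 1.
Stack B: G(21) = 0.
Combined Grundy value = 1 ⊕ 0 = 1.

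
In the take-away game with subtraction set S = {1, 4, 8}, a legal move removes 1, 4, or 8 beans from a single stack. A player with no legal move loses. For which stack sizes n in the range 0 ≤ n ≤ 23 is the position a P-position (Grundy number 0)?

0, 2, 5, 7, 12, 14, 17, 19

G(0) = 0
G(1) = mex{0} = 1
G(2) = mex{1} = 0
G(3) = mex{0} = 1
G(4) = mex{1,0} = 2
G(5) = mex{2,1} = 0
G(6) = mex{0,0} = 1
G(7) = mex{1,1} = 0
G(8) = mex{0,2,0} = 1
G(9) = mex{1,0,1} = 2
G(10) = mex{2,1,0} = 3
G(11) = mex{3,0,1} = 2
G(12) = mex{2,1,2} = 0
G(13) = mex{0,2,0} = 1
G(14) = mex{1,3,1} = 0
G(15) = mex{0,2,0} = 1
G(16) = mex{1,0,1} = 2
G(17) = mex{2,1,2} = 0
G(18) = mex{0,0,3} = 1
G(19) = mex{1,1,2} = 0
G(20) = mex{0,2,0} = 1
G(21) = mex{1,0,1} = 2
G(22) = mex{2,1,0} = 3
G(23) = mex{3,0,1} = 2
P-positions are exactly the n with G(n) = 0.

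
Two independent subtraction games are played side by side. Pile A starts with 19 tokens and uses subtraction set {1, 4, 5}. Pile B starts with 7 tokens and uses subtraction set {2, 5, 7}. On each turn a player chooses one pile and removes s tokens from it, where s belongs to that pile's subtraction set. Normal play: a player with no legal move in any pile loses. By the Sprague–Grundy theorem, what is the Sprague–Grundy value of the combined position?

2

Pile A, S = {1, 4, 5}:
G(0) = 0
G(1) = mex{0} = 1
G(2) = mex{1} = 0
G(3) = mex{0} = 1
G(4) = mex{1,0} = 2
G(5) = mex{2,1,0} = 3
G(6) = mex{3,0,1} = 2
G(7) = mex{2,1,0} = 3
G(8) = mex{3,2,1} = 0
G(9) = mex{0,3,2} = 1
G(10) = mex{1,2,3} = 0
G(11) = mex{0,3,2} = 1
G(12) = mex{1,0,3} = 2
G(13) = mex{2,1,0} = 3
G(14) = mex{3,0,1} = 2
G(15) = mex{2,1,0} = 3
G(16) = mex{3,2,1} = 0
G(17) = mex{0,3,2} = 1
G(18) = mex{1,2,3} = 0
G(19) = mex{0,3,2} = 1
G_A(19) = 1.
Pile B, S = {2, 5, 7}:
G(0) = 0
G(1) = mex{} = 0
G(2) = mex{0} = 1
G(3) = mex{0} = 1
G(4) = mex{1} = 0
G(5) = mex{1,0} = 2
G(6) = mex{0,0} = 1
G(7) = mex{2,1,0} = 3
G_B(7) = 3.
Combined Grundy value = 1 ⊕ 3 = 2.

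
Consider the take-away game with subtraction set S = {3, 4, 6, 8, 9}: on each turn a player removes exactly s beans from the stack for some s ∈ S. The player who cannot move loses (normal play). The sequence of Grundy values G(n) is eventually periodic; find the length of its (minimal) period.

12

G(0) = 0
G(1) = mex{} = 0
G(2) = mex{} = 0
G(3) = mex{0} = 1
G(4) = mex{0,0} = 1
G(5) = mex{0,0} = 1
G(6) = mex{1,0,0} = 2
G(7) = mex{1,1,0} = 2
G(8) = mex{1,1,0,0} = 2
G(9) = mex{2,1,1,0,0} = 3
G(10) = mex{2,2,1,0,0} = 3
G(11) = mex{2,2,1,1,0} = 3
G(12) = mex{3,2,2,1,1} = 0
G(13) = mex{3,3,2,1,1} = 0
G(14) = mex{3,3,2,2,1} = 0
G(15) = mex{0,3,3,2,2} = 1
G(16) = mex{0,0,3,2,2} = 1
G(17) = mex{0,0,3,3,2} = 1
G(18) = mex{1,0,0,3,3} = 2
G(19) = mex{1,1,0,3,3} = 2
G(20) = mex{1,1,0,0,3} = 2
G(21) = mex{2,1,1,0,0} = 3
G(22) = mex{2,2,1,0,0} = 3
G(23) = mex{2,2,1,1,0} = 3
G(24) = mex{3,2,2,1,1} = 0
G(25) = mex{3,3,2,1,1} = 0
G(n+12) = G(n) holds for n = 0,…,8 (a full window of length max(S) = 9), so the sequence is purely periodic with period 12.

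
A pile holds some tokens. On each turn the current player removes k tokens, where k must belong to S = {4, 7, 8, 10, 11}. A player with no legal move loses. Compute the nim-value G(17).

n :  0  1  2  3  4  5  6  7  8  9 10 11 12 13 14 15 16 17
G :  0  0  0  0  1  1  1  1  2  2  2  2  3  3  3  0  0  0

0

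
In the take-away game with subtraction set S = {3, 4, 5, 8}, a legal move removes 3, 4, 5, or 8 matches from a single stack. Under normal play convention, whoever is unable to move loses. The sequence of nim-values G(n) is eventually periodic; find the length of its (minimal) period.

11

G(0) = 0
G(1) = mex{} = 0
G(2) = mex{} = 0
G(3) = mex{0} = 1
G(4) = mex{0,0} = 1
G(5) = mex{0,0,0} = 1
G(6) = mex{1,0,0} = 2
G(7) = mex{1,1,0} = 2
G(8) = mex{1,1,1,0} = 2
G(9) = mex{2,1,1,0} = 3
G(10) = mex{2,2,1,0} = 3
G(11) = mex{2,2,2,1} = 0
G(12) = mex{3,2,2,1} = 0
G(13) = mex{3,3,2,1} = 0
G(14) = mex{0,3,3,2} = 1
G(15) = mex{0,0,3,2} = 1
G(16) = mex{0,0,0,2} = 1
G(17) = mex{1,0,0,3} = 2
G(18) = mex{1,1,0,3} = 2
G(19) = mex{1,1,1,0} = 2
G(20) = mex{2,1,1,0} = 3
G(21) = mex{2,2,1,0} = 3
G(22) = mex{2,2,2,1} = 0
G(23) = mex{3,2,2,1} = 0
G(n+11) = G(n) holds for n = 0,…,7 (a full window of length max(S) = 8), so the sequence is purely periodic with period 11.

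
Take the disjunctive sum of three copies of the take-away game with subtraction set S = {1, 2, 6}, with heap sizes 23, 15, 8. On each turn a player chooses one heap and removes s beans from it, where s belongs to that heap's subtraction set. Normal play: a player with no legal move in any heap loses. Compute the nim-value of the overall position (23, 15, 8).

All heaps use S = {1, 2, 6}:
n :  0  1  2  3  4  5  6  7  8  9 10 11 12 13 14 15 16 17 18 19 20 21 22 23
G :  0  1  2  0  1  2  3  0  1  2  0  1  2  3  0  1  2  0  1  2  3  0  1  2
Heap A: G(23) = 2.
Heap B: G(15) = 1.
Heap C: G(8) = 1.
Combined Grundy value = 2 ⊕ 1 ⊕ 1 = 2.

2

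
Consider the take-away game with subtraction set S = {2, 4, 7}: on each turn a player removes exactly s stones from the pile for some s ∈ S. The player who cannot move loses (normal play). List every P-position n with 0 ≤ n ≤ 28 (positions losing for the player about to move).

0, 1, 6, 9, 12, 15, 18, 21, 24, 27

G(0) = 0
G(1) = mex{} = 0
G(2) = mex{0} = 1
G(3) = mex{0} = 1
G(4) = mex{1,0} = 2
G(5) = mex{1,0} = 2
G(6) = mex{2,1} = 0
G(7) = mex{2,1,0} = 3
G(8) = mex{0,2,0} = 1
G(9) = mex{3,2,1} = 0
G(10) = mex{1,0,1} = 2
G(11) = mex{0,3,2} = 1
G(12) = mex{2,1,2} = 0
G(13) = mex{1,0,0} = 2
G(14) = mex{0,2,3} = 1
G(15) = mex{2,1,1} = 0
G(16) = mex{1,0,0} = 2
G(17) = mex{0,2,2} = 1
G(18) = mex{2,1,1} = 0
G(19) = mex{1,0,0} = 2
G(20) = mex{0,2,2} = 1
G(21) = mex{2,1,1} = 0
G(22) = mex{1,0,0} = 2
G(23) = mex{0,2,2} = 1
G(24) = mex{2,1,1} = 0
G(25) = mex{1,0,0} = 2
G(26) = mex{0,2,2} = 1
G(27) = mex{2,1,1} = 0
G(28) = mex{1,0,0} = 2
P-positions are exactly the n with G(n) = 0.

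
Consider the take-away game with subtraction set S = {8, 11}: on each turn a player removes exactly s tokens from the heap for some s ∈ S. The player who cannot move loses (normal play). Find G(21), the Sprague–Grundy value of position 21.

0

G(0) = 0
G(1) = mex{} = 0
G(2) = mex{} = 0
G(3) = mex{} = 0
G(4) = mex{} = 0
G(5) = mex{} = 0
G(6) = mex{} = 0
G(7) = mex{} = 0
G(8) = mex{0} = 1
G(9) = mex{0} = 1
G(10) = mex{0} = 1
G(11) = mex{0,0} = 1
G(12) = mex{0,0} = 1
G(13) = mex{0,0} = 1
G(14) = mex{0,0} = 1
G(15) = mex{0,0} = 1
G(16) = mex{1,0} = 2
G(17) = mex{1,0} = 2
G(18) = mex{1,0} = 2
G(19) = mex{1,1} = 0
G(20) = mex{1,1} = 0
G(21) = mex{1,1} = 0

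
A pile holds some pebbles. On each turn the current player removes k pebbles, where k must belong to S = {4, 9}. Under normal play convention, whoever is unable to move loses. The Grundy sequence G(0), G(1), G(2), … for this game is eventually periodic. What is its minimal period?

G(0) = 0
G(1) = mex{} = 0
G(2) = mex{} = 0
G(3) = mex{} = 0
G(4) = mex{0} = 1
G(5) = mex{0} = 1
G(6) = mex{0} = 1
G(7) = mex{0} = 1
G(8) = mex{1} = 0
G(9) = mex{1,0} = 2
G(10) = mex{1,0} = 2
G(11) = mex{1,0} = 2
G(12) = mex{0,0} = 1
G(13) = mex{2,1} = 0
G(14) = mex{2,1} = 0
G(15) = mex{2,1} = 0
G(16) = mex{1,1} = 0
G(17) = mex{0,0} = 1
G(18) = mex{0,2} = 1
G(19) = mex{0,2} = 1
G(20) = mex{0,2} = 1
G(21) = mex{1,1} = 0
G(22) = mex{1,0} = 2
G(23) = mex{1,0} = 2
G(24) = mex{1,0} = 2
G(25) = mex{0,0} = 1
G(26) = mex{2,1} = 0
G(27) = mex{2,1} = 0
G(n+13) = G(n) holds for n = 0,…,8 (a full window of length max(S) = 9), so the sequence is purely periodic with period 13.

13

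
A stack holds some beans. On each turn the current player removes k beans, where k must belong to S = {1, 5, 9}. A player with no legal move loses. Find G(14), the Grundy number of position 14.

n :  0  1  2  3  4  5  6  7  8  9 10 11 12 13 14
G :  0  1  0  1  0  1  0  1  0  1  0  1  0  1  0

0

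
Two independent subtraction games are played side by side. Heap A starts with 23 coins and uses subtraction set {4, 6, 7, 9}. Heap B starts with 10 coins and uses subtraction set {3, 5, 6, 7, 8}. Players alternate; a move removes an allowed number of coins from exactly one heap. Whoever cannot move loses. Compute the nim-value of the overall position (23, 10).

1

Heap A, S = {4, 6, 7, 9}:
n :  0  1  2  3  4  5  6  7  8  9 10 11 12 13 14 15 16 17 18 19 20 21 22 23
G :  0  0  0  0  1  1  1  1  2  2  2  2  3  0  0  0  0  1  1  1  1  2  2  2
G_A(23) = 2.
Heap B, S = {3, 5, 6, 7, 8}:
n :  0  1  2  3  4  5  6  7  8  9 10
G :  0  0  0  1  1  1  2  2  2  3  3
G_B(10) = 3.
Combined Grundy value = 2 ⊕ 3 = 1.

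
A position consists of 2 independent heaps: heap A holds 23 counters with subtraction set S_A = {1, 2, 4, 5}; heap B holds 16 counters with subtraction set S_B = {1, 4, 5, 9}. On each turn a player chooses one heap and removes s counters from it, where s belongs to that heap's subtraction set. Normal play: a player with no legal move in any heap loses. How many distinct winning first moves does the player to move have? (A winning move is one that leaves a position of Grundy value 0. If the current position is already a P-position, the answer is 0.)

3

Heap A, S = {1, 2, 4, 5}:
n :  0  1  2  3  4  5  6  7  8  9 10 11 12 13 14 15 16 17 18 19 20 21 22 23
G :  0  1  2  0  1  2  0  1  2  0  1  2  0  1  2  0  1  2  0  1  2  0  1  2
G_A(23) = 2.
Heap B, S = {1, 4, 5, 9}:
n :  0  1  2  3  4  5  6  7  8  9 10 11 12 13 14 15 16
G :  0  1  0  1  2  3  2  3  0  1  0  1  2  3  2  3  0
G_B(16) = 0.
Combined Grundy value = 2 ⊕ 0 = 2.
A winning move leaves total XOR = 0, i.e. changes one component's Grundy value g to g ⊕ X where X is the current total.
Heap A: need g' = 2⊕2 = 0. Options: 23−1→G=1, 23−2→G=0, 23−4→G=1, 23−5→G=0. Hits: 2.
Heap B: need g' = 0⊕2 = 2. Options: 16−1→G=3, 16−4→G=2, 16−5→G=1, 16−9→G=3. Hits: 1.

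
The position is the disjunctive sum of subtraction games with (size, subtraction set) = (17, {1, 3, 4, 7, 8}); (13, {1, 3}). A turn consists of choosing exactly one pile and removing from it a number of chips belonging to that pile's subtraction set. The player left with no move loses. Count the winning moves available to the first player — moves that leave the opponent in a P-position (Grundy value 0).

1

Pile A, S = {1, 3, 4, 7, 8}:
G(0) = 0
G(1) = mex{0} = 1
G(2) = mex{1} = 0
G(3) = mex{0,0} = 1
G(4) = mex{1,1,0} = 2
G(5) = mex{2,0,1} = 3
G(6) = mex{3,1,0} = 2
G(7) = mex{2,2,1,0} = 3
G(8) = mex{3,3,2,1,0} = 4
G(9) = mex{4,2,3,0,1} = 5
G(10) = mex{5,3,2,1,0} = 4
G(11) = mex{4,4,3,2,1} = 0
G(12) = mex{0,5,4,3,2} = 1
G(13) = mex{1,4,5,2,3} = 0
G(14) = mex{0,0,4,3,2} = 1
G(15) = mex{1,1,0,4,3} = 2
G(16) = mex{2,0,1,5,4} = 3
G(17) = mex{3,1,0,4,5} = 2
G_A(17) = 2.
Pile B, S = {1, 3}:
G(0) = 0
G(1) = mex{0} = 1
G(2) = mex{1} = 0
G(3) = mex{0,0} = 1
G(4) = mex{1,1} = 0
G(5) = mex{0,0} = 1
G(6) = mex{1,1} = 0
G(7) = mex{0,0} = 1
G(8) = mex{1,1} = 0
G(9) = mex{0,0} = 1
G(10) = mex{1,1} = 0
G(11) = mex{0,0} = 1
G(12) = mex{1,1} = 0
G(13) = mex{0,0} = 1
G_B(13) = 1.
Combined Grundy value = 2 ⊕ 1 = 3.
A winning move leaves total XOR = 0, i.e. changes one component's Grundy value g to g ⊕ X where X is the current total.
Pile A: need g' = 2⊕3 = 1. Options: 17−1→G=3, 17−3→G=1, 17−4→G=0, 17−7→G=4, 17−8→G=5. Hits: 1.
Pile B: need g' = 1⊕3 = 2. Options: 13−1→G=0, 13−3→G=0. Hits: 0.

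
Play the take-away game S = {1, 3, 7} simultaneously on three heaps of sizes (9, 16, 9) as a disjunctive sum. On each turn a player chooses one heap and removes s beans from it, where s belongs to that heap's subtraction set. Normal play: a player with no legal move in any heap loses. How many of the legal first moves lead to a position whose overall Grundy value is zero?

0

All heaps use S = {1, 3, 7}:
n :  0  1  2  3  4  5  6  7  8  9 10 11 12 13 14 15 16
G :  0  1  0  1  0  1  0  1  0  1  0  1  0  1  0  1  0
Heap A: G(9) = 1.
Heap B: G(16) = 0.
Heap C: G(9) = 1.
Combined Grundy value = 1 ⊕ 0 ⊕ 1 = 0.
A winning move leaves total XOR = 0, i.e. changes one component's Grundy value g to g ⊕ X where X is the current total.
Heap A: target g' = 1⊕0 = 1, but every legal move changes the Grundy value (mex property), so 0 moves.
Heap B: target g' = 0⊕0 = 0, but every legal move changes the Grundy value (mex property), so 0 moves.
Heap C: target g' = 1⊕0 = 1, but every legal move changes the Grundy value (mex property), so 0 moves.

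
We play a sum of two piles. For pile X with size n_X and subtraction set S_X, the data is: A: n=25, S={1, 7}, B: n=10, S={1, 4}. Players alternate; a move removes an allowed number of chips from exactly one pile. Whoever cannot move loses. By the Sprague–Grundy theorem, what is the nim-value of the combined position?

Pile A, S = {1, 7}:
n :  0  1  2  3  4  5  6  7  8  9 10 11 12 13 14 15 16 17 18 19 20 21 22 23 24 25
G :  0  1  0  1  0  1  0  1  0  1  0  1  0  1  0  1  0  1  0  1  0  1  0  1  0  1
G_A(25) = 1.
Pile B, S = {1, 4}:
n :  0  1  2  3  4  5  6  7  8  9 10
G :  0  1  0  1  2  0  1  0  1  2  0
G_B(10) = 0.
Combined Grundy value = 1 ⊕ 0 = 1.

1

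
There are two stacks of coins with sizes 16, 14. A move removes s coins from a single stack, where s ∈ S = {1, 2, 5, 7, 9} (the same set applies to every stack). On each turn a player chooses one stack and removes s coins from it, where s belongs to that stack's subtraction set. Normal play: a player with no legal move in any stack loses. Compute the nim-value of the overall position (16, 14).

2

All stacks use S = {1, 2, 5, 7, 9}:
G(0) = 0
G(1) = mex{0} = 1
G(2) = mex{1,0} = 2
G(3) = mex{2,1} = 0
G(4) = mex{0,2} = 1
G(5) = mex{1,0,0} = 2
G(6) = mex{2,1,1} = 0
G(7) = mex{0,2,2,0} = 1
G(8) = mex{1,0,0,1} = 2
G(9) = mex{2,1,1,2,0} = 3
G(10) = mex{3,2,2,0,1} = 4
G(11) = mex{4,3,0,1,2} = 5
G(12) = mex{5,4,1,2,0} = 3
G(13) = mex{3,5,2,0,1} = 4
G(14) = mex{4,3,3,1,2} = 0
G(15) = mex{0,4,4,2,0} = 1
G(16) = mex{1,0,5,3,1} = 2
Stack A: G(16) = 2.
Stack B: G(14) = 0.
Combined Grundy value = 2 ⊕ 0 = 2.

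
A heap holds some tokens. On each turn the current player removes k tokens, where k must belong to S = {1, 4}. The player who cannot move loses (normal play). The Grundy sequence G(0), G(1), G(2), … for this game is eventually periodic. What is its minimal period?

n :  0  1  2  3  4  5  6  7  8  9 10 11 12 13 14
G :  0  1  0  1  2  0  1  0  1  2  0  1  0  1  2
G(n+5) = G(n) holds for n = 0,…,3 (a full window of length max(S) = 4), so the sequence is purely periodic with period 5.

5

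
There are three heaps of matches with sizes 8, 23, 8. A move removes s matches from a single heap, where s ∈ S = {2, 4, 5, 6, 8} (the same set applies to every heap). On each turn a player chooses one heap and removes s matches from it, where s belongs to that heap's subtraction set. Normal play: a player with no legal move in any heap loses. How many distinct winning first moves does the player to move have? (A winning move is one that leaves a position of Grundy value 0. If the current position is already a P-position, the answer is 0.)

1

All heaps use S = {2, 4, 5, 6, 8}:
G(0) = 0
G(1) = mex{} = 0
G(2) = mex{0} = 1
G(3) = mex{0} = 1
G(4) = mex{1,0} = 2
G(5) = mex{1,0,0} = 2
G(6) = mex{2,1,0,0} = 3
G(7) = mex{2,1,1,0} = 3
G(8) = mex{3,2,1,1,0} = 4
G(9) = mex{3,2,2,1,0} = 4
G(10) = mex{4,3,2,2,1} = 0
G(11) = mex{4,3,3,2,1} = 0
G(12) = mex{0,4,3,3,2} = 1
G(13) = mex{0,4,4,3,2} = 1
G(14) = mex{1,0,4,4,3} = 2
G(15) = mex{1,0,0,4,3} = 2
G(16) = mex{2,1,0,0,4} = 3
G(17) = mex{2,1,1,0,4} = 3
G(18) = mex{3,2,1,1,0} = 4
G(19) = mex{3,2,2,1,0} = 4
G(20) = mex{4,3,2,2,1} = 0
G(21) = mex{4,3,3,2,1} = 0
G(22) = mex{0,4,3,3,2} = 1
G(23) = mex{0,4,4,3,2} = 1
Heap A: G(8) = 4.
Heap B: G(23) = 1.
Heap C: G(8) = 4.
Combined Grundy value = 4 ⊕ 1 ⊕ 4 = 1.
A winning move leaves total XOR = 0, i.e. changes one component's Grundy value g to g ⊕ X where X is the current total.
Heap A: need g' = 4⊕1 = 5. Options: 8−2→G=3, 8−4→G=2, 8−5→G=1, 8−6→G=1, 8−8→G=0. Hits: 0.
Heap B: need g' = 1⊕1 = 0. Options: 23−2→G=0, 23−4→G=4, 23−5→G=4, 23−6→G=3, 23−8→G=2. Hits: 1.
Heap C: need g' = 4⊕1 = 5. Options: 8−2→G=3, 8−4→G=2, 8−5→G=1, 8−6→G=1, 8−8→G=0. Hits: 0.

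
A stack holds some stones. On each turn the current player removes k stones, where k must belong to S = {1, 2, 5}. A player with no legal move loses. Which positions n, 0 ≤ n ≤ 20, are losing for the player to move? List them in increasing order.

n :  0  1  2  3  4  5  6  7  8  9 10 11 12 13 14 15 16 17 18 19 20
G :  0  1  2  0  1  2  0  1  2  0  1  2  0  1  2  0  1  2  0  1  2
P-positions are exactly the n with G(n) = 0.

0, 3, 6, 9, 12, 15, 18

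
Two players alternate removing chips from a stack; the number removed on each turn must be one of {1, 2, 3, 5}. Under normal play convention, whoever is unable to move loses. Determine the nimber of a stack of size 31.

n :  0  1  2  3  4  5  6  7  8  9 10 11 12 13 14 15 16 17 18 19 20 21 22 23 24 25 26 27 28 29 30 31
G :  0  1  2  3  0  1  2  3  0  1  2  3  0  1  2  3  0  1  2  3  0  1  2  3  0  1  2  3  0  1  2  3

3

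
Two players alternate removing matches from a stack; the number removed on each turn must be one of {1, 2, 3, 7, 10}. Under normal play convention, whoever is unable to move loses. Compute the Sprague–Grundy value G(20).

0

G(0) = 0
G(1) = mex{0} = 1
G(2) = mex{1,0} = 2
G(3) = mex{2,1,0} = 3
G(4) = mex{3,2,1} = 0
G(5) = mex{0,3,2} = 1
G(6) = mex{1,0,3} = 2
G(7) = mex{2,1,0,0} = 3
G(8) = mex{3,2,1,1} = 0
G(9) = mex{0,3,2,2} = 1
G(10) = mex{1,0,3,3,0} = 2
G(11) = mex{2,1,0,0,1} = 3
G(12) = mex{3,2,1,1,2} = 0
G(13) = mex{0,3,2,2,3} = 1
G(14) = mex{1,0,3,3,0} = 2
G(15) = mex{2,1,0,0,1} = 3
G(16) = mex{3,2,1,1,2} = 0
G(17) = mex{0,3,2,2,3} = 1
G(18) = mex{1,0,3,3,0} = 2
G(19) = mex{2,1,0,0,1} = 3
G(20) = mex{3,2,1,1,2} = 0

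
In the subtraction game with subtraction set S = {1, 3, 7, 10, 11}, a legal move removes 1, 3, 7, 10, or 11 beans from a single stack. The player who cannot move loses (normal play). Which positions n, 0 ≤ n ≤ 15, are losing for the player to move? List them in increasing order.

n :  0  1  2  3  4  5  6  7  8  9 10 11 12 13 14 15
G :  0  1  0  1  0  1  0  1  0  1  2  3  2  3  2  3
P-positions are exactly the n with G(n) = 0.

0, 2, 4, 6, 8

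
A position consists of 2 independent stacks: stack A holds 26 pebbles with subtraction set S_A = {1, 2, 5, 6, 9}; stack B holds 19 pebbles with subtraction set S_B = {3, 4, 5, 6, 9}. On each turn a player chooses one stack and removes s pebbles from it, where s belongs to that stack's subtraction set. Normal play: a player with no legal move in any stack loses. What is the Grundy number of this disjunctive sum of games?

0

Stack A, S = {1, 2, 5, 6, 9}:
G(0) = 0
G(1) = mex{0} = 1
G(2) = mex{1,0} = 2
G(3) = mex{2,1} = 0
G(4) = mex{0,2} = 1
G(5) = mex{1,0,0} = 2
G(6) = mex{2,1,1,0} = 3
G(7) = mex{3,2,2,1} = 0
G(8) = mex{0,3,0,2} = 1
G(9) = mex{1,0,1,0,0} = 2
G(10) = mex{2,1,2,1,1} = 0
G(11) = mex{0,2,3,2,2} = 1
G(12) = mex{1,0,0,3,0} = 2
G(13) = mex{2,1,1,0,1} = 3
G(14) = mex{3,2,2,1,2} = 0
G(15) = mex{0,3,0,2,3} = 1
G(16) = mex{1,0,1,0,0} = 2
G(17) = mex{2,1,2,1,1} = 0
G(18) = mex{0,2,3,2,2} = 1
G(19) = mex{1,0,0,3,0} = 2
G(20) = mex{2,1,1,0,1} = 3
G(21) = mex{3,2,2,1,2} = 0
G(22) = mex{0,3,0,2,3} = 1
G(23) = mex{1,0,1,0,0} = 2
G(24) = mex{2,1,2,1,1} = 0
G(25) = mex{0,2,3,2,2} = 1
G(26) = mex{1,0,0,3,0} = 2
G_A(26) = 2.
Stack B, S = {3, 4, 5, 6, 9}:
G(0) = 0
G(1) = mex{} = 0
G(2) = mex{} = 0
G(3) = mex{0} = 1
G(4) = mex{0,0} = 1
G(5) = mex{0,0,0} = 1
G(6) = mex{1,0,0,0} = 2
G(7) = mex{1,1,0,0} = 2
G(8) = mex{1,1,1,0} = 2
G(9) = mex{2,1,1,1,0} = 3
G(10) = mex{2,2,1,1,0} = 3
G(11) = mex{2,2,2,1,0} = 3
G(12) = mex{3,2,2,2,1} = 0
G(13) = mex{3,3,2,2,1} = 0
G(14) = mex{3,3,3,2,1} = 0
G(15) = mex{0,3,3,3,2} = 1
G(16) = mex{0,0,3,3,2} = 1
G(17) = mex{0,0,0,3,2} = 1
G(18) = mex{1,0,0,0,3} = 2
G(19) = mex{1,1,0,0,3} = 2
G_B(19) = 2.
Combined Grundy value = 2 ⊕ 2 = 0.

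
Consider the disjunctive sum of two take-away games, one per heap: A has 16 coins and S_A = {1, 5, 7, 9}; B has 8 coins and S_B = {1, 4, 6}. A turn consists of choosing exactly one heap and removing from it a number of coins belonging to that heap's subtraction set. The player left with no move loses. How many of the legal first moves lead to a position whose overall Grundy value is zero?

Heap A, S = {1, 5, 7, 9}:
G(0) = 0
G(1) = mex{0} = 1
G(2) = mex{1} = 0
G(3) = mex{0} = 1
G(4) = mex{1} = 0
G(5) = mex{0,0} = 1
G(6) = mex{1,1} = 0
G(7) = mex{0,0,0} = 1
G(8) = mex{1,1,1} = 0
G(9) = mex{0,0,0,0} = 1
G(10) = mex{1,1,1,1} = 0
G(11) = mex{0,0,0,0} = 1
G(12) = mex{1,1,1,1} = 0
G(13) = mex{0,0,0,0} = 1
G(14) = mex{1,1,1,1} = 0
G(15) = mex{0,0,0,0} = 1
G(16) = mex{1,1,1,1} = 0
G_A(16) = 0.
Heap B, S = {1, 4, 6}:
n : 0 1 2 3 4 5 6 7 8
G : 0 1 0 1 2 0 1 0 1
G_B(8) = 1.
Combined Grundy value = 0 ⊕ 1 = 1.
A winning move leaves total XOR = 0, i.e. changes one component's Grundy value g to g ⊕ X where X is the current total.
Heap A: need g' = 0⊕1 = 1. Options: 16−1→G=1, 16−5→G=1, 16−7→G=1, 16−9→G=1. Hits: 4.
Heap B: need g' = 1⊕1 = 0. Options: 8−1→G=0, 8−4→G=2, 8−6→G=0. Hits: 2.

6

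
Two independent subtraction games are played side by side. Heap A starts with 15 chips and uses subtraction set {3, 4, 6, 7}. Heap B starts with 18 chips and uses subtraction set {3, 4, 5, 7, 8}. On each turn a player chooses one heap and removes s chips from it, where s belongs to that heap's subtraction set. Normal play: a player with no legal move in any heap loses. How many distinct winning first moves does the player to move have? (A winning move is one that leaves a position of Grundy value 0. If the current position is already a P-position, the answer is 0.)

Heap A, S = {3, 4, 6, 7}:
n :  0  1  2  3  4  5  6  7  8  9 10 11 12 13 14 15
G :  0  0  0  1  1  1  2  2  2  3  0  0  0  1  1  1
G_A(15) = 1.
Heap B, S = {3, 4, 5, 7, 8}:
n :  0  1  2  3  4  5  6  7  8  9 10 11 12 13 14 15 16 17 18
G :  0  0  0  1  1  1  2  2  2  3  3  0  0  0  1  1  1  2  2
G_B(18) = 2.
Combined Grundy value = 1 ⊕ 2 = 3.
A winning move leaves total XOR = 0, i.e. changes one component's Grundy value g to g ⊕ X where X is the current total.
Heap A: need g' = 1⊕3 = 2. Options: 15−3→G=0, 15−4→G=0, 15−6→G=3, 15−7→G=2. Hits: 1.
Heap B: need g' = 2⊕3 = 1. Options: 18−3→G=1, 18−4→G=1, 18−5→G=0, 18−7→G=0, 18−8→G=3. Hits: 2.

3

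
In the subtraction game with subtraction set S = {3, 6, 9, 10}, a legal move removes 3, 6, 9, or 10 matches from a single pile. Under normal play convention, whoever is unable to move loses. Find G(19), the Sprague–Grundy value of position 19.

n :  0  1  2  3  4  5  6  7  8  9 10 11 12 13 14 15 16 17 18 19
G :  0  0  0  1  1  1  2  2  2  3  3  3  4  0  0  0  1  1  1  2

2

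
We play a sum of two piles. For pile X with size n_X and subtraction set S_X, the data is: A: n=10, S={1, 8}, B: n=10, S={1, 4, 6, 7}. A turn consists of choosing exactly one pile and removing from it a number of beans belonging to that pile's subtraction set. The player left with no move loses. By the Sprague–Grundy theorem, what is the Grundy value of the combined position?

Pile A, S = {1, 8}:
G(0) = 0
G(1) = mex{0} = 1
G(2) = mex{1} = 0
G(3) = mex{0} = 1
G(4) = mex{1} = 0
G(5) = mex{0} = 1
G(6) = mex{1} = 0
G(7) = mex{0} = 1
G(8) = mex{1,0} = 2
G(9) = mex{2,1} = 0
G(10) = mex{0,0} = 1
G_A(10) = 1.
Pile B, S = {1, 4, 6, 7}:
n :  0  1  2  3  4  5  6  7  8  9 10
G :  0  1  0  1  2  0  1  2  3  2  0
G_B(10) = 0.
Combined Grundy value = 1 ⊕ 0 = 1.

1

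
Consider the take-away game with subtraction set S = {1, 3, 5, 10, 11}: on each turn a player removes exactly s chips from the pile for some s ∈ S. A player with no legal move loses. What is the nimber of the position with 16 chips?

n :  0  1  2  3  4  5  6  7  8  9 10 11 12 13 14 15 16
G :  0  1  0  1  0  1  0  1  0  1  2  3  2  3  2  3  2

2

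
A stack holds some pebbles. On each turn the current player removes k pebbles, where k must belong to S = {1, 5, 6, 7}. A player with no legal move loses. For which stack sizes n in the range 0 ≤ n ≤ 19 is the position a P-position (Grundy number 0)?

G(0) = 0
G(1) = mex{0} = 1
G(2) = mex{1} = 0
G(3) = mex{0} = 1
G(4) = mex{1} = 0
G(5) = mex{0,0} = 1
G(6) = mex{1,1,0} = 2
G(7) = mex{2,0,1,0} = 3
G(8) = mex{3,1,0,1} = 2
G(9) = mex{2,0,1,0} = 3
G(10) = mex{3,1,0,1} = 2
G(11) = mex{2,2,1,0} = 3
G(12) = mex{3,3,2,1} = 0
G(13) = mex{0,2,3,2} = 1
G(14) = mex{1,3,2,3} = 0
G(15) = mex{0,2,3,2} = 1
G(16) = mex{1,3,2,3} = 0
G(17) = mex{0,0,3,2} = 1
G(18) = mex{1,1,0,3} = 2
G(19) = mex{2,0,1,0} = 3
P-positions are exactly the n with G(n) = 0.

0, 2, 4, 12, 14, 16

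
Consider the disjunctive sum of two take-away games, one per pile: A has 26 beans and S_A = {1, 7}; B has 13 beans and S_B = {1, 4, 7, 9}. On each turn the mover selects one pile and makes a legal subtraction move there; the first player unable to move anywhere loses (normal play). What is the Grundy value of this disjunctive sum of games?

Pile A, S = {1, 7}:
n :  0  1  2  3  4  5  6  7  8  9 10 11 12 13 14 15 16 17 18 19 20 21 22 23 24 25 26
G :  0  1  0  1  0  1  0  1  0  1  0  1  0  1  0  1  0  1  0  1  0  1  0  1  0  1  0
G_A(26) = 0.
Pile B, S = {1, 4, 7, 9}:
n :  0  1  2  3  4  5  6  7  8  9 10 11 12 13
G :  0  1  0  1  2  0  1  2  0  1  0  1  2  0
G_B(13) = 0.
Combined Grundy value = 0 ⊕ 0 = 0.

0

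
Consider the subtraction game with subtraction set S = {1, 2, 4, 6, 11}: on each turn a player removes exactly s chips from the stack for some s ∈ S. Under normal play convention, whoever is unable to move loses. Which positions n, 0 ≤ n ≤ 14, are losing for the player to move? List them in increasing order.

G(0) = 0
G(1) = mex{0} = 1
G(2) = mex{1,0} = 2
G(3) = mex{2,1} = 0
G(4) = mex{0,2,0} = 1
G(5) = mex{1,0,1} = 2
G(6) = mex{2,1,2,0} = 3
G(7) = mex{3,2,0,1} = 4
G(8) = mex{4,3,1,2} = 0
G(9) = mex{0,4,2,0} = 1
G(10) = mex{1,0,3,1} = 2
G(11) = mex{2,1,4,2,0} = 3
G(12) = mex{3,2,0,3,1} = 4
G(13) = mex{4,3,1,4,2} = 0
G(14) = mex{0,4,2,0,0} = 1
P-positions are exactly the n with G(n) = 0.

0, 3, 8, 13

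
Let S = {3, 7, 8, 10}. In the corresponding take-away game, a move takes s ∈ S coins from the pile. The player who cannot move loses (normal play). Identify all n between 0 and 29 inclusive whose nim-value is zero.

G(0) = 0
G(1) = mex{} = 0
G(2) = mex{} = 0
G(3) = mex{0} = 1
G(4) = mex{0} = 1
G(5) = mex{0} = 1
G(6) = mex{1} = 0
G(7) = mex{1,0} = 2
G(8) = mex{1,0,0} = 2
G(9) = mex{0,0,0} = 1
G(10) = mex{2,1,0,0} = 3
G(11) = mex{2,1,1,0} = 3
G(12) = mex{1,1,1,0} = 2
G(13) = mex{3,0,1,1} = 2
G(14) = mex{3,2,0,1} = 4
G(15) = mex{2,2,2,1} = 0
G(16) = mex{2,1,2,0} = 3
G(17) = mex{4,3,1,2} = 0
G(18) = mex{0,3,3,2} = 1
G(19) = mex{3,2,3,1} = 0
G(20) = mex{0,2,2,3} = 1
G(21) = mex{1,4,2,3} = 0
G(22) = mex{0,0,4,2} = 1
G(23) = mex{1,3,0,2} = 4
G(24) = mex{0,0,3,4} = 1
G(25) = mex{1,1,0,0} = 2
G(26) = mex{4,0,1,3} = 2
G(27) = mex{1,1,0,0} = 2
G(28) = mex{2,0,1,1} = 3
G(29) = mex{2,1,0,0} = 3
P-positions are exactly the n with G(n) = 0.

0, 1, 2, 6, 15, 17, 19, 21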